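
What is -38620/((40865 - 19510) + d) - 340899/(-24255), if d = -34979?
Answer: 465094673/27537510 ≈ 16.889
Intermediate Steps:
-38620/((40865 - 19510) + d) - 340899/(-24255) = -38620/((40865 - 19510) - 34979) - 340899/(-24255) = -38620/(21355 - 34979) - 340899*(-1/24255) = -38620/(-13624) + 113633/8085 = -38620*(-1/13624) + 113633/8085 = 9655/3406 + 113633/8085 = 465094673/27537510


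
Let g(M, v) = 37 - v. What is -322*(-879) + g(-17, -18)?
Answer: 283093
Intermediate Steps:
-322*(-879) + g(-17, -18) = -322*(-879) + (37 - 1*(-18)) = 283038 + (37 + 18) = 283038 + 55 = 283093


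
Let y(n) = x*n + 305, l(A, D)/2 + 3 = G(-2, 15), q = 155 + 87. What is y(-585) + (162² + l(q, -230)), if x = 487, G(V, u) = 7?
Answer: -258338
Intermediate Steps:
q = 242
l(A, D) = 8 (l(A, D) = -6 + 2*7 = -6 + 14 = 8)
y(n) = 305 + 487*n (y(n) = 487*n + 305 = 305 + 487*n)
y(-585) + (162² + l(q, -230)) = (305 + 487*(-585)) + (162² + 8) = (305 - 284895) + (26244 + 8) = -284590 + 26252 = -258338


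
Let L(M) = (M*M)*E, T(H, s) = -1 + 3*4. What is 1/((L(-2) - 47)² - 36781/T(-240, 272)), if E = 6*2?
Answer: -11/36770 ≈ -0.00029916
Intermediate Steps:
E = 12
T(H, s) = 11 (T(H, s) = -1 + 12 = 11)
L(M) = 12*M² (L(M) = (M*M)*12 = M²*12 = 12*M²)
1/((L(-2) - 47)² - 36781/T(-240, 272)) = 1/((12*(-2)² - 47)² - 36781/11) = 1/((12*4 - 47)² - 36781*1/11) = 1/((48 - 47)² - 36781/11) = 1/(1² - 36781/11) = 1/(1 - 36781/11) = 1/(-36770/11) = -11/36770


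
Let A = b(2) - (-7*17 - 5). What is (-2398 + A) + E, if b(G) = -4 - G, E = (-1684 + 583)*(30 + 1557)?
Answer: -1749567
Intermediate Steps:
E = -1747287 (E = -1101*1587 = -1747287)
A = 118 (A = (-4 - 1*2) - (-7*17 - 5) = (-4 - 2) - (-119 - 5) = -6 - 1*(-124) = -6 + 124 = 118)
(-2398 + A) + E = (-2398 + 118) - 1747287 = -2280 - 1747287 = -1749567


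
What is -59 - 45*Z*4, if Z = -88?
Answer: 15781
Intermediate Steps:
-59 - 45*Z*4 = -59 - (-3960)*4 = -59 - 45*(-352) = -59 + 15840 = 15781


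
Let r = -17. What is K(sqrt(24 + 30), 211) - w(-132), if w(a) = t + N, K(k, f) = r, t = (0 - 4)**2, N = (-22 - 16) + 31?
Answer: -26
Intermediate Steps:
N = -7 (N = -38 + 31 = -7)
t = 16 (t = (-4)**2 = 16)
K(k, f) = -17
w(a) = 9 (w(a) = 16 - 7 = 9)
K(sqrt(24 + 30), 211) - w(-132) = -17 - 1*9 = -17 - 9 = -26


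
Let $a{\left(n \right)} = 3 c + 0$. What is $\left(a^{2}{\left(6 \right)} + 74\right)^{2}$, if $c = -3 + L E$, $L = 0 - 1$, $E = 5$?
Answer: $422500$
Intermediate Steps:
$L = -1$
$c = -8$ ($c = -3 - 5 = -8$)
$a{\left(n \right)} = -24$ ($a{\left(n \right)} = 3 \left(-8\right) + 0 = -24 + 0 = -24$)
$\left(a^{2}{\left(6 \right)} + 74\right)^{2} = \left(\left(-24\right)^{2} + 74\right)^{2} = \left(576 + 74\right)^{2} = 650^{2} = 422500$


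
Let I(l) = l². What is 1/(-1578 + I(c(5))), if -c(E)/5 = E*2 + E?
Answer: 1/4047 ≈ 0.00024710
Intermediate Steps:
c(E) = -15*E (c(E) = -5*(E*2 + E) = -5*(2*E + E) = -15*E)
1/(-1578 + I(c(5))) = 1/(-1578 + (-15*5)²) = 1/(-1578 + (-75)²) = 1/(-1578 + 5625) = 1/4047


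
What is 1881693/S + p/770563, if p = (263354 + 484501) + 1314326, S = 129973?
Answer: 1717990854272/100152384799 ≈ 17.154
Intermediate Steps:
p = 2062181 (p = 747855 + 1314326 = 2062181)
1881693/S + p/770563 = 1881693/129973 + 2062181/770563 = 1717990854272/100152384799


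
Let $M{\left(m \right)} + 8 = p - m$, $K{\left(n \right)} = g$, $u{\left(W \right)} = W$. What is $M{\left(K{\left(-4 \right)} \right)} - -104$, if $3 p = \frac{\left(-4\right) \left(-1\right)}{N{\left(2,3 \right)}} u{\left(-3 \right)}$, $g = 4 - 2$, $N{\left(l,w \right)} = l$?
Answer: $92$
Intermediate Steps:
$g = 2$
$K{\left(n \right)} = 2$
$p = -2$ ($p = \frac{\frac{\left(-4\right) \left(-1\right)}{2} \left(-3\right)}{3} = \frac{4 \cdot \frac{1}{2} \left(-3\right)}{3} = \frac{2 \left(-3\right)}{3} = \frac{1}{3} \left(-6\right) = -2$)
$M{\left(m \right)} = -10 - m$ ($M{\left(m \right)} = -8 - \left(2 + m\right) = -10 - m$)
$M{\left(K{\left(-4 \right)} \right)} - -104 = \left(-10 - 2\right) - -104 = \left(-10 - 2\right) + 104 = -12 + 104 = 92$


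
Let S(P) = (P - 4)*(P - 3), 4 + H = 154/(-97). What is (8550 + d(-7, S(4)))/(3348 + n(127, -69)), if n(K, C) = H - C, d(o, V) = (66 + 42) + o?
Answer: 839147/330907 ≈ 2.5359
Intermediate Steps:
H = -542/97 (H = -4 + 154/(-97) = -4 + 154*(-1/97) = -4 - 154/97 = -542/97 ≈ -5.5876)
S(P) = (-4 + P)*(-3 + P)
d(o, V) = 108 + o
n(K, C) = -542/97 - C
(8550 + d(-7, S(4)))/(3348 + n(127, -69)) = (8550 + (108 - 7))/(3348 + (-542/97 - 1*(-69))) = (8550 + 101)/(3348 + (-542/97 + 69)) = 8651/(3348 + 6151/97) = 8651/(330907/97) = 8651*(97/330907) = 839147/330907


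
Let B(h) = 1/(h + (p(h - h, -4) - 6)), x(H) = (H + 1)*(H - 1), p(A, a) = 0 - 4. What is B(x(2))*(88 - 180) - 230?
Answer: -1518/7 ≈ -216.86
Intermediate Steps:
p(A, a) = -4
x(H) = (1 + H)*(-1 + H)
B(h) = 1/(-10 + h) (B(h) = 1/(h + (-4 - 6)) = 1/(h - 10) = 1/(-10 + h))
B(x(2))*(88 - 180) - 230 = (88 - 180)/(-10 + (-1 + 2²)) - 230 = -92/(-10 + (-1 + 4)) - 230 = -92/(-10 + 3) - 230 = -92/(-7) - 230 = -⅐*(-92) - 230 = 92/7 - 230 = -1518/7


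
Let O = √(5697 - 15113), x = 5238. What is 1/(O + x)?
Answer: 2619/13723030 - I*√2354/13723030 ≈ 0.00019085 - 3.5355e-6*I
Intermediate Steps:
O = 2*I*√2354 (O = √(-9416) = 2*I*√2354 ≈ 97.036*I)
1/(O + x) = 1/(2*I*√2354 + 5238) = 1/(5238 + 2*I*√2354)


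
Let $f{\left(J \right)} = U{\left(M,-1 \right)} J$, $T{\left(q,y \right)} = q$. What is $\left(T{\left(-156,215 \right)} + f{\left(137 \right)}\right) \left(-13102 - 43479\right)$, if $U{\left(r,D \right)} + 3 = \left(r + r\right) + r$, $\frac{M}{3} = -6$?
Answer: $450667665$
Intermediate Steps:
$M = -18$ ($M = 3 \left(-6\right) = -18$)
$U{\left(r,D \right)} = -3 + 3 r$ ($U{\left(r,D \right)} = -3 + \left(\left(r + r\right) + r\right) = -3 + \left(2 r + r\right) = -3 + 3 r$)
$f{\left(J \right)} = - 57 J$ ($f{\left(J \right)} = \left(-3 + 3 \left(-18\right)\right) J = \left(-3 - 54\right) J = - 57 J$)
$\left(T{\left(-156,215 \right)} + f{\left(137 \right)}\right) \left(-13102 - 43479\right) = \left(-156 - 7809\right) \left(-13102 - 43479\right) = \left(-156 - 7809\right) \left(-56581\right) = \left(-7965\right) \left(-56581\right) = 450667665$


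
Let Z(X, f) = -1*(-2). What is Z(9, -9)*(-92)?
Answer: -184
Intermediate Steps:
Z(X, f) = 2
Z(9, -9)*(-92) = 2*(-92) = -184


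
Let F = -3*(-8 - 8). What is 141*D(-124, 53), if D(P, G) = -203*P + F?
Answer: 3556020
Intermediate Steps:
F = 48 (F = -3*(-16) = 48)
D(P, G) = 48 - 203*P (D(P, G) = -203*P + 48 = 48 - 203*P)
141*D(-124, 53) = 141*(48 - 203*(-124)) = 141*(48 + 25172) = 141*25220 = 3556020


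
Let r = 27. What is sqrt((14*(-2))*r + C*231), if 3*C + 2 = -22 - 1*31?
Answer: I*sqrt(4991) ≈ 70.647*I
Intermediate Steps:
C = -55/3 (C = -2/3 + (-22 - 1*31)/3 = -2/3 + (-22 - 31)/3 = -2/3 + (1/3)*(-53) = -2/3 - 53/3 = -55/3 ≈ -18.333)
sqrt((14*(-2))*r + C*231) = sqrt((14*(-2))*27 - 55/3*231) = sqrt(-28*27 - 4235) = sqrt(-756 - 4235) = sqrt(-4991) = I*sqrt(4991)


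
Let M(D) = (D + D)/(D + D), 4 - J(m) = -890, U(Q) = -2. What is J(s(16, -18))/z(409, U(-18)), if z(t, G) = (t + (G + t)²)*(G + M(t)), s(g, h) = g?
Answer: -447/83029 ≈ -0.0053837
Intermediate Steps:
J(m) = 894 (J(m) = 4 - 1*(-890) = 4 + 890 = 894)
M(D) = 1 (M(D) = (2*D)/((2*D)) = (2*D)*(1/(2*D)) = 1)
z(t, G) = (1 + G)*(t + (G + t)²) (z(t, G) = (t + (G + t)²)*(G + 1) = (t + (G + t)²)*(1 + G) = (1 + G)*(t + (G + t)²))
J(s(16, -18))/z(409, U(-18)) = 894/(409 + (-2 + 409)² - 2*409 - 2*(-2 + 409)²) = 894/(409 + 407² - 818 - 2*407²) = 894/(409 + 165649 - 818 - 2*165649) = 894/(409 + 165649 - 818 - 331298) = 894/(-166058) = 894*(-1/166058) = -447/83029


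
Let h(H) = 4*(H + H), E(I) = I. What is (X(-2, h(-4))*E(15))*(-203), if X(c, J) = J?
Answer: 97440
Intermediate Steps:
h(H) = 8*H (h(H) = 4*(2*H) = 8*H)
(X(-2, h(-4))*E(15))*(-203) = ((8*(-4))*15)*(-203) = -32*15*(-203) = -480*(-203) = 97440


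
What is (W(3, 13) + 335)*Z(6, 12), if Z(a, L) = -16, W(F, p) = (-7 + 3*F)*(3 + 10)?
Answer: -5776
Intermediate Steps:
W(F, p) = -91 + 39*F (W(F, p) = (-7 + 3*F)*13 = -91 + 39*F)
(W(3, 13) + 335)*Z(6, 12) = ((-91 + 39*3) + 335)*(-16) = ((-91 + 117) + 335)*(-16) = (26 + 335)*(-16) = 361*(-16) = -5776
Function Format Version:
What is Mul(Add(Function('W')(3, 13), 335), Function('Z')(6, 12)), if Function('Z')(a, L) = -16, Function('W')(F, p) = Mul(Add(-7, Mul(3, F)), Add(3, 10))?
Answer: -5776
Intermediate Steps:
Function('W')(F, p) = Add(-91, Mul(39, F)) (Function('W')(F, p) = Mul(Add(-7, Mul(3, F)), 13) = Add(-91, Mul(39, F)))
Mul(Add(Function('W')(3, 13), 335), Function('Z')(6, 12)) = Mul(Add(Add(-91, Mul(39, 3)), 335), -16) = Mul(Add(Add(-91, 117), 335), -16) = Mul(Add(26, 335), -16) = Mul(361, -16) = -5776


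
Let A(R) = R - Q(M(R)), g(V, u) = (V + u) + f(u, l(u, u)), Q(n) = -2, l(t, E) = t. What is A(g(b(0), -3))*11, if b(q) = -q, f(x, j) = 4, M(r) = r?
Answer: 33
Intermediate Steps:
g(V, u) = 4 + V + u (g(V, u) = (V + u) + 4 = 4 + V + u)
A(R) = 2 + R (A(R) = R - 1*(-2) = R + 2 = 2 + R)
A(g(b(0), -3))*11 = (2 + (4 - 1*0 - 3))*11 = (2 + (4 + 0 - 3))*11 = (2 + 1)*11 = 3*11 = 33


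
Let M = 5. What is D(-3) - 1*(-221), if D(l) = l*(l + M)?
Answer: 215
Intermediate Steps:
D(l) = l*(5 + l) (D(l) = l*(l + 5) = l*(5 + l))
D(-3) - 1*(-221) = -3*(5 - 3) - 1*(-221) = -3*2 + 221 = -6 + 221 = 215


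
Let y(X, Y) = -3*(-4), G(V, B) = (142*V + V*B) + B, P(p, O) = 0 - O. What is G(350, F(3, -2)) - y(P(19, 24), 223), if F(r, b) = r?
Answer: 50741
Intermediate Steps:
P(p, O) = -O
G(V, B) = B + 142*V + B*V (G(V, B) = (142*V + B*V) + B = B + 142*V + B*V)
y(X, Y) = 12
G(350, F(3, -2)) - y(P(19, 24), 223) = (3 + 142*350 + 3*350) - 1*12 = (3 + 49700 + 1050) - 12 = 50753 - 12 = 50741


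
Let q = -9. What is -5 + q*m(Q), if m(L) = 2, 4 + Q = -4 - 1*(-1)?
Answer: -23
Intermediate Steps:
Q = -7 (Q = -4 + (-4 - 1*(-1)) = -4 + (-4 + 1) = -4 - 3 = -7)
-5 + q*m(Q) = -5 - 9*2 = -5 - 18 = -23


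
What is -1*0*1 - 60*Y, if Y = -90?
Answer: 5400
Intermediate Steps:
-1*0*1 - 60*Y = -1*0*1 - 60*(-90) = 0*1 + 5400 = 0 + 5400 = 5400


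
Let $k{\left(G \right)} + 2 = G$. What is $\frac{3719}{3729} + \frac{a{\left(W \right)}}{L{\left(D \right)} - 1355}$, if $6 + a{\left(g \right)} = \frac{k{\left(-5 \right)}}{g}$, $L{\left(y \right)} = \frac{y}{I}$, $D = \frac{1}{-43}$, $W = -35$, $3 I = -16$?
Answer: $\frac{17409348023}{17381558865} \approx 1.0016$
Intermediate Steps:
$I = - \frac{16}{3}$ ($I = \frac{1}{3} \left(-16\right) = - \frac{16}{3} \approx -5.3333$)
$k{\left(G \right)} = -2 + G$
$D = - \frac{1}{43} \approx -0.023256$
$L{\left(y \right)} = - \frac{3 y}{16}$ ($L{\left(y \right)} = \frac{y}{- \frac{16}{3}} = y \left(- \frac{3}{16}\right) = - \frac{3 y}{16}$)
$a{\left(g \right)} = -6 - \frac{7}{g}$ ($a{\left(g \right)} = -6 + \frac{-2 - 5}{g} = -6 - \frac{7}{g}$)
$\frac{3719}{3729} + \frac{a{\left(W \right)}}{L{\left(D \right)} - 1355} = \frac{3719}{3729} + \frac{-6 - \frac{7}{-35}}{\left(- \frac{3}{16}\right) \left(- \frac{1}{43}\right) - 1355} = 3719 \cdot \frac{1}{3729} + \frac{-6 - - \frac{1}{5}}{\frac{3}{688} - 1355} = \frac{3719}{3729} + \frac{-6 + \frac{1}{5}}{- \frac{932237}{688}} = \frac{3719}{3729} - - \frac{19952}{4661185} = \frac{3719}{3729} + \frac{19952}{4661185} = \frac{17409348023}{17381558865}$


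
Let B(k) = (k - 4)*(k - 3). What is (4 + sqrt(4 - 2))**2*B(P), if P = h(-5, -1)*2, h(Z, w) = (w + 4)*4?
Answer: 7560 + 3360*sqrt(2) ≈ 12312.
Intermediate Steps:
h(Z, w) = 16 + 4*w (h(Z, w) = (4 + w)*4 = 16 + 4*w)
P = 24 (P = (16 + 4*(-1))*2 = (16 - 4)*2 = 12*2 = 24)
B(k) = (-4 + k)*(-3 + k)
(4 + sqrt(4 - 2))**2*B(P) = (4 + sqrt(4 - 2))**2*(12 + 24**2 - 7*24) = (4 + sqrt(2))**2*(12 + 576 - 168) = (4 + sqrt(2))**2*420 = 420*(4 + sqrt(2))**2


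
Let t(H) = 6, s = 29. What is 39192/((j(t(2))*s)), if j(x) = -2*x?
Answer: -3266/29 ≈ -112.62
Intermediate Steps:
39192/((j(t(2))*s)) = 39192/((-2*6*29)) = 39192/((-12*29)) = 39192/(-348) = 39192*(-1/348) = -3266/29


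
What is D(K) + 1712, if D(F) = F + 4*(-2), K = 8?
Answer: 1712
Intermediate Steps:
D(F) = -8 + F (D(F) = F - 8 = -8 + F)
D(K) + 1712 = (-8 + 8) + 1712 = 0 + 1712 = 1712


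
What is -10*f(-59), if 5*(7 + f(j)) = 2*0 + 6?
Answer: 58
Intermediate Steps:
f(j) = -29/5 (f(j) = -7 + (2*0 + 6)/5 = -7 + (0 + 6)/5 = -7 + (1/5)*6 = -7 + 6/5 = -29/5)
-10*f(-59) = -10*(-29/5) = 58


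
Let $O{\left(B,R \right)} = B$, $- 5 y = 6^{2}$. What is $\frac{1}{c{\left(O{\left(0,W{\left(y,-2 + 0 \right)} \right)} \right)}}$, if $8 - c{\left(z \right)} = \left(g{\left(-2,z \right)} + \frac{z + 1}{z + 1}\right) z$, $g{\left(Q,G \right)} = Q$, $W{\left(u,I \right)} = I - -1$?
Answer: $\frac{1}{8} \approx 0.125$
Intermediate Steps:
$y = - \frac{36}{5}$ ($y = - \frac{6^{2}}{5} = \left(- \frac{1}{5}\right) 36 = - \frac{36}{5} \approx -7.2$)
$W{\left(u,I \right)} = 1 + I$ ($W{\left(u,I \right)} = I + 1 = 1 + I$)
$c{\left(z \right)} = 8 + z$ ($c{\left(z \right)} = 8 - \left(-2 + \frac{z + 1}{z + 1}\right) z = 8 - \left(-2 + \frac{1 + z}{1 + z}\right) z = 8 - \left(-2 + 1\right) z = 8 - - z = 8 + z$)
$\frac{1}{c{\left(O{\left(0,W{\left(y,-2 + 0 \right)} \right)} \right)}} = \frac{1}{8 + 0} = \frac{1}{8}$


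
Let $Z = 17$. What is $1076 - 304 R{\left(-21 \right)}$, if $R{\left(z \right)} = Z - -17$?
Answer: $-9260$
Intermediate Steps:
$R{\left(z \right)} = 34$ ($R{\left(z \right)} = 17 - -17 = 17 + 17 = 34$)
$1076 - 304 R{\left(-21 \right)} = 1076 - 10336 = -9260$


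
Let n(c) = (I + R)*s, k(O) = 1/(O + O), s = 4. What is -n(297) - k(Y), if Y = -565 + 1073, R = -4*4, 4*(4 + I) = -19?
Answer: 100583/1016 ≈ 98.999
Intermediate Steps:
I = -35/4 (I = -4 + (¼)*(-19) = -4 - 19/4 = -35/4 ≈ -8.7500)
R = -16
Y = 508
k(O) = 1/(2*O)
n(c) = -99 (n(c) = (-35/4 - 16)*4 = -99/4*4 = -99)
-n(297) - k(Y) = -1*(-99) - 1/(2*508) = 99 - 1/(2*508) = 99 - 1*1/1016 = 99 - 1/1016 = 100583/1016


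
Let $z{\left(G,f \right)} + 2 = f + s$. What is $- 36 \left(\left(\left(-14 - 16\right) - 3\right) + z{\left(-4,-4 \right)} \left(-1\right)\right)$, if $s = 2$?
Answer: $1044$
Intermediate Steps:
$z{\left(G,f \right)} = f$ ($z{\left(G,f \right)} = -2 + \left(f + 2\right) = -2 + \left(2 + f\right) = f$)
$- 36 \left(\left(\left(-14 - 16\right) - 3\right) + z{\left(-4,-4 \right)} \left(-1\right)\right) = - 36 \left(\left(\left(-14 - 16\right) - 3\right) - -4\right) = - 36 \left(\left(-30 - 3\right) + 4\right) = - 36 \left(-33 + 4\right) = \left(-36\right) \left(-29\right) = 1044$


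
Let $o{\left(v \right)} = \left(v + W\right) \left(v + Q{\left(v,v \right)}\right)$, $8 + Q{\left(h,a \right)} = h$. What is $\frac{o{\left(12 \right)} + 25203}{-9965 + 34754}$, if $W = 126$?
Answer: $\frac{9137}{8263} \approx 1.1058$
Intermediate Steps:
$Q{\left(h,a \right)} = -8 + h$
$o{\left(v \right)} = \left(-8 + 2 v\right) \left(126 + v\right)$ ($o{\left(v \right)} = \left(v + 126\right) \left(v + \left(-8 + v\right)\right) = \left(126 + v\right) \left(-8 + 2 v\right) = \left(-8 + 2 v\right) \left(126 + v\right)$)
$\frac{o{\left(12 \right)} + 25203}{-9965 + 34754} = \frac{\left(-1008 + 2 \cdot 12^{2} + 244 \cdot 12\right) + 25203}{-9965 + 34754} = \frac{\left(-1008 + 2 \cdot 144 + 2928\right) + 25203}{24789} = \left(\left(-1008 + 288 + 2928\right) + 25203\right) \frac{1}{24789} = \left(2208 + 25203\right) \frac{1}{24789} = 27411 \cdot \frac{1}{24789} = \frac{9137}{8263}$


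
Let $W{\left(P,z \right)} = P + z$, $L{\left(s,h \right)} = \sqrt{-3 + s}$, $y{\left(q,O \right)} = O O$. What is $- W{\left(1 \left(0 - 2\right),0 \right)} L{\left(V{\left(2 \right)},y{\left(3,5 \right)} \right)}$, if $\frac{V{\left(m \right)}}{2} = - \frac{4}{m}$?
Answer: $2 i \sqrt{7} \approx 5.2915 i$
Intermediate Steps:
$y{\left(q,O \right)} = O^{2}$
$V{\left(m \right)} = - \frac{8}{m}$ ($V{\left(m \right)} = 2 \left(- \frac{4}{m}\right) = - \frac{8}{m}$)
$- W{\left(1 \left(0 - 2\right),0 \right)} L{\left(V{\left(2 \right)},y{\left(3,5 \right)} \right)} = - \left(1 \left(0 - 2\right) + 0\right) \sqrt{-3 - \frac{8}{2}} = - \left(1 \left(-2\right) + 0\right) \sqrt{-3 - 4} = - \left(-2 + 0\right) \sqrt{-3 - 4} = - \left(-2\right) \sqrt{-7} = - \left(-2\right) i \sqrt{7} = 2 i \sqrt{7}$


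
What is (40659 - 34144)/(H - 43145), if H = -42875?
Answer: -1303/17204 ≈ -0.075738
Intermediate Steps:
(40659 - 34144)/(H - 43145) = (40659 - 34144)/(-42875 - 43145) = 6515/(-86020) = 6515*(-1/86020) = -1303/17204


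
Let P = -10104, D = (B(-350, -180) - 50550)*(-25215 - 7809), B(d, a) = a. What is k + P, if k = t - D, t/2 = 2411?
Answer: -1675312802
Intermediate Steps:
t = 4822 (t = 2*2411 = 4822)
D = 1675307520 (D = (-180 - 50550)*(-25215 - 7809) = -50730*(-33024) = 1675307520)
k = -1675302698 (k = 4822 - 1*1675307520 = 4822 - 1675307520 = -1675302698)
k + P = -1675302698 - 10104 = -1675312802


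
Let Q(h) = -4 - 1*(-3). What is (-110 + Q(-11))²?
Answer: 12321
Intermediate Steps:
Q(h) = -1 (Q(h) = -4 + 3 = -1)
(-110 + Q(-11))² = (-110 - 1)² = (-111)² = 12321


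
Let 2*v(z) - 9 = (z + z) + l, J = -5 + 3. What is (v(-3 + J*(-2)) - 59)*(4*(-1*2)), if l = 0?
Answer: 428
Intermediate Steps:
J = -2
v(z) = 9/2 + z (v(z) = 9/2 + ((z + z) + 0)/2 = 9/2 + (2*z + 0)/2 = 9/2 + (2*z)/2 = 9/2 + z)
(v(-3 + J*(-2)) - 59)*(4*(-1*2)) = ((9/2 + (-3 - 2*(-2))) - 59)*(4*(-1*2)) = ((9/2 + (-3 + 4)) - 59)*(4*(-2)) = ((9/2 + 1) - 59)*(-8) = (11/2 - 59)*(-8) = -107/2*(-8) = 428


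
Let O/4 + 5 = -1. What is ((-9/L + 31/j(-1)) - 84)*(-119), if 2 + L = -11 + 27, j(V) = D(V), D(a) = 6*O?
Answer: 1454129/144 ≈ 10098.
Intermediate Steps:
O = -24 (O = -20 + 4*(-1) = -20 - 4 = -24)
D(a) = -144 (D(a) = 6*(-24) = -144)
j(V) = -144
L = 14 (L = -2 + (-11 + 27) = -2 + 16 = 14)
((-9/L + 31/j(-1)) - 84)*(-119) = ((-9/14 + 31/(-144)) - 84)*(-119) = ((-9*1/14 + 31*(-1/144)) - 84)*(-119) = ((-9/14 - 31/144) - 84)*(-119) = (-865/1008 - 84)*(-119) = -85537/1008*(-119) = 1454129/144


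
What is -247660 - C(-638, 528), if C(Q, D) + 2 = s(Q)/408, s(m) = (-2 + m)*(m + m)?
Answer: -12732638/51 ≈ -2.4966e+5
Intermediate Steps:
s(m) = 2*m*(-2 + m) (s(m) = (-2 + m)*(2*m) = 2*m*(-2 + m))
C(Q, D) = -2 + Q*(-2 + Q)/204 (C(Q, D) = -2 + (2*Q*(-2 + Q))/408 = -2 + (2*Q*(-2 + Q))*(1/408) = -2 + Q*(-2 + Q)/204)
-247660 - C(-638, 528) = -247660 - (-2 + (1/204)*(-638)*(-2 - 638)) = -247660 - (-2 + (1/204)*(-638)*(-640)) = -247660 - (-2 + 102080/51) = -247660 - 1*101978/51 = -247660 - 101978/51 = -12732638/51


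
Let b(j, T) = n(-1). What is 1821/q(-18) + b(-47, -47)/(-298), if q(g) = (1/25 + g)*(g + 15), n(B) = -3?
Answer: 4523497/133802 ≈ 33.807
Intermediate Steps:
q(g) = (15 + g)*(1/25 + g) (q(g) = (1/25 + g)*(15 + g) = (15 + g)*(1/25 + g))
b(j, T) = -3
1821/q(-18) + b(-47, -47)/(-298) = 1821/(3/5 + (-18)**2 + (376/25)*(-18)) - 3/(-298) = 1821/(3/5 + 324 - 6768/25) - 3*(-1/298) = 1821/(1347/25) + 3/298 = 1821*(25/1347) + 3/298 = 15175/449 + 3/298 = 4523497/133802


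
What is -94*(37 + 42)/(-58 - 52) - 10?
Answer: 3163/55 ≈ 57.509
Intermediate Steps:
-94*(37 + 42)/(-58 - 52) - 10 = -7426/(-110) - 10 = -7426*(-1)/110 - 10 = -94*(-79/110) - 10 = 3713/55 - 10 = 3163/55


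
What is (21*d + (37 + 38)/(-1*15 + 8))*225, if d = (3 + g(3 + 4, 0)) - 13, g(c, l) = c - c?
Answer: -347625/7 ≈ -49661.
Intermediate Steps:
g(c, l) = 0
d = -10 (d = (3 + 0) - 13 = 3 - 13 = -10)
(21*d + (37 + 38)/(-1*15 + 8))*225 = (21*(-10) + (37 + 38)/(-1*15 + 8))*225 = (-210 + 75/(-15 + 8))*225 = (-210 + 75/(-7))*225 = (-210 + 75*(-1/7))*225 = (-210 - 75/7)*225 = -1545/7*225 = -347625/7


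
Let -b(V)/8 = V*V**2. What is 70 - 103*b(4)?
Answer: 52806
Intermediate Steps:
b(V) = -8*V**3 (b(V) = -8*V*V**2 = -8*V**3)
70 - 103*b(4) = 70 - (-824)*4**3 = 70 - (-824)*64 = 70 - 103*(-512) = 70 + 52736 = 52806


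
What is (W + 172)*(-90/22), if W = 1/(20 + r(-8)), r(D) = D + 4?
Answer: -123885/176 ≈ -703.89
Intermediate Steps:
r(D) = 4 + D
W = 1/16 (W = 1/(20 + (4 - 8)) = 1/(20 - 4) = 1/16 ≈ 0.062500)
(W + 172)*(-90/22) = (1/16 + 172)*(-90/22) = 2753*(-90*1/22)/16 = (2753/16)*(-45/11) = -123885/176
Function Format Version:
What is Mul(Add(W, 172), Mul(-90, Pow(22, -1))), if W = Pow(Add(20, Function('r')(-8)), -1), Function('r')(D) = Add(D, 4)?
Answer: Rational(-123885, 176) ≈ -703.89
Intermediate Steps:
Function('r')(D) = Add(4, D)
W = Rational(1, 16) (W = Pow(Add(20, Add(4, -8)), -1) = Pow(Add(20, -4), -1) = Pow(16, -1) = Rational(1, 16) ≈ 0.062500)
Mul(Add(W, 172), Mul(-90, Pow(22, -1))) = Mul(Add(Rational(1, 16), 172), Mul(-90, Pow(22, -1))) = Mul(Rational(2753, 16), Mul(-90, Rational(1, 22))) = Mul(Rational(2753, 16), Rational(-45, 11)) = Rational(-123885, 176)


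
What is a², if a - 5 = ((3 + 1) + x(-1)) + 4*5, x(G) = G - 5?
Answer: 529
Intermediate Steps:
x(G) = -5 + G
a = 23 (a = 5 + (((3 + 1) + (-5 - 1)) + 4*5) = 5 + ((4 - 6) + 20) = 5 + (-2 + 20) = 5 + 18 = 23)
a² = 23² = 529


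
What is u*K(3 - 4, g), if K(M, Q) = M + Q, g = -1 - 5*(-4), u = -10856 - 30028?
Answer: -735912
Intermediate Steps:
u = -40884
g = 19 (g = -1 + 20 = 19)
u*K(3 - 4, g) = -40884*((3 - 4) + 19) = -40884*(-1 + 19) = -40884*18 = -735912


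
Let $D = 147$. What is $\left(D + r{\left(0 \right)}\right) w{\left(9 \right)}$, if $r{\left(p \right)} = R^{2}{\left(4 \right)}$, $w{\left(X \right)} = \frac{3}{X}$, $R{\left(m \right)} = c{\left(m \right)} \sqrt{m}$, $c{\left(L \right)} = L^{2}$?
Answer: $\frac{1171}{3} \approx 390.33$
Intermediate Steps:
$R{\left(m \right)} = m^{\frac{5}{2}}$ ($R{\left(m \right)} = m^{2} \sqrt{m} = m^{\frac{5}{2}}$)
$r{\left(p \right)} = 1024$ ($r{\left(p \right)} = \left(4^{\frac{5}{2}}\right)^{2} = 32^{2} = 1024$)
$\left(D + r{\left(0 \right)}\right) w{\left(9 \right)} = \left(147 + 1024\right) \frac{3}{9} = 1171 \cdot 3 \cdot \frac{1}{9} = 1171 \cdot \frac{1}{3} = \frac{1171}{3}$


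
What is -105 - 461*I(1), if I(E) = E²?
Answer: -566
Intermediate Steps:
-105 - 461*I(1) = -105 - 461*1² = -105 - 461*1 = -105 - 461 = -566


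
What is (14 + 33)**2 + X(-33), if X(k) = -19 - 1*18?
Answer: 2172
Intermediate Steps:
X(k) = -37 (X(k) = -19 - 18 = -37)
(14 + 33)**2 + X(-33) = (14 + 33)**2 - 37 = 47**2 - 37 = 2209 - 37 = 2172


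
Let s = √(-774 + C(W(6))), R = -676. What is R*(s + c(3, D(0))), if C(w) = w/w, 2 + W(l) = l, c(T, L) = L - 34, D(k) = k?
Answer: 22984 - 676*I*√773 ≈ 22984.0 - 18795.0*I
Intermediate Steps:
c(T, L) = -34 + L
W(l) = -2 + l
C(w) = 1
s = I*√773 (s = √(-774 + 1) = √(-773) = I*√773 ≈ 27.803*I)
R*(s + c(3, D(0))) = -676*(I*√773 + (-34 + 0)) = -676*(I*√773 - 34) = -676*(-34 + I*√773) = 22984 - 676*I*√773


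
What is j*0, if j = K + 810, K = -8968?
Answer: 0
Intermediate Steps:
j = -8158 (j = -8968 + 810 = -8158)
j*0 = -8158*0 = 0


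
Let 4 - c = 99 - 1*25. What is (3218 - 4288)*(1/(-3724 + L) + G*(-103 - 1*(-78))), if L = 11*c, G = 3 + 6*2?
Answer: 8426255/21 ≈ 4.0125e+5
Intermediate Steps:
c = -70 (c = 4 - (99 - 1*25) = 4 - (99 - 25) = 4 - 1*74 = 4 - 74 = -70)
G = 15 (G = 3 + 12 = 15)
L = -770 (L = 11*(-70) = -770)
(3218 - 4288)*(1/(-3724 + L) + G*(-103 - 1*(-78))) = (3218 - 4288)*(1/(-3724 - 770) + 15*(-103 - 1*(-78))) = -1070*(1/(-4494) + 15*(-103 + 78)) = -1070*(-1/4494 + 15*(-25)) = -1070*(-1/4494 - 375) = -1070*(-1685251/4494) = 8426255/21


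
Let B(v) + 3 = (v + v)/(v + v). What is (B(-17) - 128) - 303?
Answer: -433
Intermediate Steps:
B(v) = -2 (B(v) = -3 + (v + v)/(v + v) = -3 + (2*v)/((2*v)) = -3 + (2*v)*(1/(2*v)) = -3 + 1 = -2)
(B(-17) - 128) - 303 = (-2 - 128) - 303 = -130 - 303 = -433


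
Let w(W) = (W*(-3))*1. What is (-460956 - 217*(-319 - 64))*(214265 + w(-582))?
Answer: -81618676295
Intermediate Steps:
w(W) = -3*W (w(W) = -3*W*1 = -3*W)
(-460956 - 217*(-319 - 64))*(214265 + w(-582)) = (-460956 - 217*(-319 - 64))*(214265 - 3*(-582)) = (-460956 - 217*(-383))*(214265 + 1746) = (-460956 + 83111)*216011 = -377845*216011 = -81618676295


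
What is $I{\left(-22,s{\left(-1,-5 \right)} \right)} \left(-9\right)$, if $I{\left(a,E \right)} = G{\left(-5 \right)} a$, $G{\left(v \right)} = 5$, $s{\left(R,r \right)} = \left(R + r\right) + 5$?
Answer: $990$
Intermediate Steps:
$s{\left(R,r \right)} = 5 + R + r$
$I{\left(a,E \right)} = 5 a$
$I{\left(-22,s{\left(-1,-5 \right)} \right)} \left(-9\right) = 5 \left(-22\right) \left(-9\right) = \left(-110\right) \left(-9\right) = 990$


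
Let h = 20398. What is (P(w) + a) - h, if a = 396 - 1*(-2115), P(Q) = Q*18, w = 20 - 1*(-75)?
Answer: -16177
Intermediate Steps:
w = 95 (w = 20 + 75 = 95)
P(Q) = 18*Q
a = 2511 (a = 396 + 2115 = 2511)
(P(w) + a) - h = (18*95 + 2511) - 1*20398 = (1710 + 2511) - 20398 = 4221 - 20398 = -16177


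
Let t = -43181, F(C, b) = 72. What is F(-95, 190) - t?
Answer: 43253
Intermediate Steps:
F(-95, 190) - t = 72 - 1*(-43181) = 72 + 43181 = 43253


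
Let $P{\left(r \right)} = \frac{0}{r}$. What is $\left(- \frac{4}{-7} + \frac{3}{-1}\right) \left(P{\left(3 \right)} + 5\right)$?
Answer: $- \frac{85}{7} \approx -12.143$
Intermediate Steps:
$P{\left(r \right)} = 0$
$\left(- \frac{4}{-7} + \frac{3}{-1}\right) \left(P{\left(3 \right)} + 5\right) = \left(- \frac{4}{-7} + \frac{3}{-1}\right) \left(0 + 5\right) = \left(\left(-4\right) \left(- \frac{1}{7}\right) + 3 \left(-1\right)\right) 5 = \left(\frac{4}{7} - 3\right) 5 = \left(- \frac{17}{7}\right) 5 = - \frac{85}{7}$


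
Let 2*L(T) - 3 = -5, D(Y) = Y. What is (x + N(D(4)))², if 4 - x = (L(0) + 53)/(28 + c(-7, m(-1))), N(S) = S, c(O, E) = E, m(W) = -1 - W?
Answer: 1849/49 ≈ 37.735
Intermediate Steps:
L(T) = -1 (L(T) = 3/2 + (½)*(-5) = 3/2 - 5/2 = -1)
x = 15/7 (x = 4 - (-1 + 53)/(28 + (-1 - 1*(-1))) = 4 - 52/(28 + (-1 + 1)) = 4 - 52/(28 + 0) = 4 - 52/28 = 4 - 1*13/7 = 4 - 13/7 = 15/7 ≈ 2.1429)
(x + N(D(4)))² = (15/7 + 4)² = (43/7)² = 1849/49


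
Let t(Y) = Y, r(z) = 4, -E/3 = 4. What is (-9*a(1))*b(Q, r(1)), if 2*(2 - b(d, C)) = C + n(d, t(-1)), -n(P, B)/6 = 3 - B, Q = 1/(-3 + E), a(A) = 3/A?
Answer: -324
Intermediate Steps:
E = -12 (E = -3*4 = -12)
Q = -1/15 (Q = 1/(-3 - 12) = 1/(-15) = -1/15 ≈ -0.066667)
n(P, B) = -18 + 6*B (n(P, B) = -6*(3 - B) = -18 + 6*B)
b(d, C) = 14 - C/2 (b(d, C) = 2 - (C + (-18 + 6*(-1)))/2 = 2 - (C + (-18 - 6))/2 = 2 - (C - 24)/2 = 2 - (-24 + C)/2 = 2 + (12 - C/2) = 14 - C/2)
(-9*a(1))*b(Q, r(1)) = (-27/1)*(14 - 1/2*4) = (-27)*(14 - 2) = -9*3*12 = -27*12 = -324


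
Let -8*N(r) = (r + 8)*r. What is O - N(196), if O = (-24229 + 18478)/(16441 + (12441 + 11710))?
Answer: 202873065/40592 ≈ 4997.9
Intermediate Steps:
N(r) = -r*(8 + r)/8 (N(r) = -(r + 8)*r/8 = -(8 + r)*r/8 = -r*(8 + r)/8)
O = -5751/40592 (O = -5751/(16441 + 24151) = -5751/40592 ≈ -0.14168)
O - N(196) = -5751/40592 - (-1)*196*(8 + 196)/8 = -5751/40592 - (-1)*196*204/8 = -5751/40592 - 1*(-4998) = -5751/40592 + 4998 = 202873065/40592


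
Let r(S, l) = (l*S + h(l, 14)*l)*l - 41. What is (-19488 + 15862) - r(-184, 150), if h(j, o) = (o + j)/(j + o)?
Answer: 4113915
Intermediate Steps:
h(j, o) = 1 (h(j, o) = (j + o)/(j + o) = 1)
r(S, l) = -41 + l*(l + S*l) (r(S, l) = (l*S + 1*l)*l - 41 = (S*l + l)*l - 41 = (l + S*l)*l - 41 = l*(l + S*l) - 41 = -41 + l*(l + S*l))
(-19488 + 15862) - r(-184, 150) = (-19488 + 15862) - (-41 + 150² - 184*150²) = -3626 - (-41 + 22500 - 184*22500) = -3626 - (-41 + 22500 - 4140000) = -3626 - 1*(-4117541) = -3626 + 4117541 = 4113915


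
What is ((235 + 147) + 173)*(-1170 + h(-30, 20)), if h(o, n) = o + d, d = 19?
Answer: -655455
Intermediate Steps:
h(o, n) = 19 + o (h(o, n) = o + 19 = 19 + o)
((235 + 147) + 173)*(-1170 + h(-30, 20)) = ((235 + 147) + 173)*(-1170 + (19 - 30)) = (382 + 173)*(-1170 - 11) = 555*(-1181) = -655455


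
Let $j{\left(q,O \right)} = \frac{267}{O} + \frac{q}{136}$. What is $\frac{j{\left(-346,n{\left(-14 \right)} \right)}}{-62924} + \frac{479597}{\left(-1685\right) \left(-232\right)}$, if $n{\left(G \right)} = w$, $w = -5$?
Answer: $\frac{256700266071}{209085125680} \approx 1.2277$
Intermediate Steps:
$n{\left(G \right)} = -5$
$j{\left(q,O \right)} = \frac{267}{O} + \frac{q}{136}$ ($j{\left(q,O \right)} = \frac{267}{O} + q \frac{1}{136} = \frac{267}{O} + \frac{q}{136}$)
$\frac{j{\left(-346,n{\left(-14 \right)} \right)}}{-62924} + \frac{479597}{\left(-1685\right) \left(-232\right)} = \frac{\frac{267}{-5} + \frac{1}{136} \left(-346\right)}{-62924} + \frac{479597}{\left(-1685\right) \left(-232\right)} = \left(267 \left(- \frac{1}{5}\right) - \frac{173}{68}\right) \left(- \frac{1}{62924}\right) + \frac{479597}{390920} = \left(- \frac{267}{5} - \frac{173}{68}\right) \left(- \frac{1}{62924}\right) + 479597 \cdot \frac{1}{390920} = \left(- \frac{19021}{340}\right) \left(- \frac{1}{62924}\right) + \frac{479597}{390920} = \frac{19021}{21394160} + \frac{479597}{390920} = \frac{256700266071}{209085125680}$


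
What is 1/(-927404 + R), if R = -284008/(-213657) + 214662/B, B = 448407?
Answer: -10645032711/9872226670177334 ≈ -1.0783e-6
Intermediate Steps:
R = 19246134910/10645032711 (R = -284008/(-213657) + 214662/448407 = -284008*(-1/213657) + 214662*(1/448407) = 284008/213657 + 71554/149469 = 19246134910/10645032711 ≈ 1.8080)
1/(-927404 + R) = 1/(-927404 + 19246134910/10645032711) = 1/(-9872226670177334/10645032711) = -10645032711/9872226670177334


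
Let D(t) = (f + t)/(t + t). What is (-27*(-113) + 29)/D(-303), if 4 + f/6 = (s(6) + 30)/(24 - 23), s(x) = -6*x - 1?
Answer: 622160/123 ≈ 5058.2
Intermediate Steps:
s(x) = -1 - 6*x
f = -66 (f = -24 + 6*(((-1 - 6*6) + 30)/(24 - 23)) = -24 + 6*(((-1 - 36) + 30)/1) = -24 + 6*((-37 + 30)*1) = -24 + 6*(-7*1) = -24 + 6*(-7) = -24 - 42 = -66)
D(t) = (-66 + t)/(2*t) (D(t) = (-66 + t)/(t + t) = (-66 + t)/((2*t)) = (-66 + t)*(1/(2*t)) = (-66 + t)/(2*t))
(-27*(-113) + 29)/D(-303) = (-27*(-113) + 29)/(((½)*(-66 - 303)/(-303))) = (3051 + 29)/(((½)*(-1/303)*(-369))) = 3080/(123/202) = 3080*(202/123) = 622160/123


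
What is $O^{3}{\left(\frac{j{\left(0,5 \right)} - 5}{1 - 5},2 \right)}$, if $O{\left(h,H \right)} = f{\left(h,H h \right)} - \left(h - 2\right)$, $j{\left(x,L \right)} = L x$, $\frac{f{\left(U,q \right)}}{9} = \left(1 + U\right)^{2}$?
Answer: $\frac{406869021}{4096} \approx 99333.0$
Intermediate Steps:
$f{\left(U,q \right)} = 9 \left(1 + U\right)^{2}$
$O{\left(h,H \right)} = 2 - h + 9 \left(1 + h\right)^{2}$ ($O{\left(h,H \right)} = 9 \left(1 + h\right)^{2} - \left(h - 2\right) = 9 \left(1 + h\right)^{2} - \left(-2 + h\right) = 2 - h + 9 \left(1 + h\right)^{2}$)
$O^{3}{\left(\frac{j{\left(0,5 \right)} - 5}{1 - 5},2 \right)} = \left(2 - \frac{5 \cdot 0 - 5}{1 - 5} + 9 \left(1 + \frac{5 \cdot 0 - 5}{1 - 5}\right)^{2}\right)^{3} = \left(2 - \frac{0 - 5}{-4} + 9 \left(1 + \frac{0 - 5}{-4}\right)^{2}\right)^{3} = \left(2 - \left(-5\right) \left(- \frac{1}{4}\right) + 9 \left(1 - - \frac{5}{4}\right)^{2}\right)^{3} = \left(2 - \frac{5}{4} + 9 \left(1 + \frac{5}{4}\right)^{2}\right)^{3} = \left(2 - \frac{5}{4} + 9 \left(\frac{9}{4}\right)^{2}\right)^{3} = \left(2 - \frac{5}{4} + 9 \cdot \frac{81}{16}\right)^{3} = \left(2 - \frac{5}{4} + \frac{729}{16}\right)^{3} = \left(\frac{741}{16}\right)^{3} = \frac{406869021}{4096}$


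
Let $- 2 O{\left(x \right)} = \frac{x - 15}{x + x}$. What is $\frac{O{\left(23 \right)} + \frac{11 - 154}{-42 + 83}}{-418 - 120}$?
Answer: $\frac{3371}{507334} \approx 0.0066445$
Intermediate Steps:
$O{\left(x \right)} = - \frac{-15 + x}{4 x}$ ($O{\left(x \right)} = - \frac{\left(x - 15\right) \frac{1}{x + x}}{2} = - \frac{\left(-15 + x\right) \frac{1}{2 x}}{2} = - \frac{\frac{1}{2} \frac{1}{x} \left(-15 + x\right)}{2} = - \frac{-15 + x}{4 x}$)
$\frac{O{\left(23 \right)} + \frac{11 - 154}{-42 + 83}}{-418 - 120} = \frac{\frac{15 - 23}{4 \cdot 23} + \frac{11 - 154}{-42 + 83}}{-418 - 120} = \frac{\frac{1}{4} \cdot \frac{1}{23} \left(15 - 23\right) - \frac{143}{41}}{-538} = \left(\frac{1}{4} \cdot \frac{1}{23} \left(-8\right) - \frac{143}{41}\right) \left(- \frac{1}{538}\right) = \left(- \frac{2}{23} - \frac{143}{41}\right) \left(- \frac{1}{538}\right) = \left(- \frac{3371}{943}\right) \left(- \frac{1}{538}\right) = \frac{3371}{507334}$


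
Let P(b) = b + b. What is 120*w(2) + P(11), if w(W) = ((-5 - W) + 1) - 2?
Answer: -938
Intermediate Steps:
P(b) = 2*b
w(W) = -6 - W (w(W) = (-4 - W) - 2 = -6 - W)
120*w(2) + P(11) = 120*(-6 - 1*2) + 2*11 = 120*(-6 - 2) + 22 = 120*(-8) + 22 = -960 + 22 = -938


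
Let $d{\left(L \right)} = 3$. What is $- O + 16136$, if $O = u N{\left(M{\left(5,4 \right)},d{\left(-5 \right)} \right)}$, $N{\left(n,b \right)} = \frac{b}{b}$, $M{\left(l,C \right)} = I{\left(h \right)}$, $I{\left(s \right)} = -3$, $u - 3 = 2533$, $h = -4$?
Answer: $13600$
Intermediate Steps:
$u = 2536$ ($u = 3 + 2533 = 2536$)
$M{\left(l,C \right)} = -3$
$N{\left(n,b \right)} = 1$
$O = 2536$ ($O = 2536 \cdot 1 = 2536$)
$- O + 16136 = \left(-1\right) 2536 + 16136 = -2536 + 16136 = 13600$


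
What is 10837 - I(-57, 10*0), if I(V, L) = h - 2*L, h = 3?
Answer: 10834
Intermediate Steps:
I(V, L) = 3 - 2*L
10837 - I(-57, 10*0) = 10837 - (3 - 20*0) = 10837 - (3 - 2*0) = 10837 - (3 + 0) = 10837 - 1*3 = 10837 - 3 = 10834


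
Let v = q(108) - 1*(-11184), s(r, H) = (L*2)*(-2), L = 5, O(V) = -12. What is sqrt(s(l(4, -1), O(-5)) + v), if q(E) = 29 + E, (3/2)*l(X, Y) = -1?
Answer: sqrt(11301) ≈ 106.31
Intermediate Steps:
l(X, Y) = -2/3 (l(X, Y) = (2/3)*(-1) = -2/3)
s(r, H) = -20 (s(r, H) = (5*2)*(-2) = 10*(-2) = -20)
v = 11321 (v = (29 + 108) - 1*(-11184) = 137 + 11184 = 11321)
sqrt(s(l(4, -1), O(-5)) + v) = sqrt(-20 + 11321) = sqrt(11301)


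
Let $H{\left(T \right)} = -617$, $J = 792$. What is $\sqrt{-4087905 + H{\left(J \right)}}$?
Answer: $i \sqrt{4088522} \approx 2022.0 i$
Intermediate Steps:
$\sqrt{-4087905 + H{\left(J \right)}} = \sqrt{-4087905 - 617} = \sqrt{-4088522} = i \sqrt{4088522}$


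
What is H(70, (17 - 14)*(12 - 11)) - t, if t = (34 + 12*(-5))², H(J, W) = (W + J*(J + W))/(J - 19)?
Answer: -29363/51 ≈ -575.75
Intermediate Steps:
H(J, W) = (W + J*(J + W))/(-19 + J)
t = 676 (t = (34 - 60)² = (-26)² = 676)
H(70, (17 - 14)*(12 - 11)) - t = ((17 - 14)*(12 - 11) + 70² + 70*((17 - 14)*(12 - 11)))/(-19 + 70) - 1*676 = (3*1 + 4900 + 70*(3*1))/51 - 676 = (3 + 4900 + 70*3)/51 - 676 = (3 + 4900 + 210)/51 - 676 = (1/51)*5113 - 676 = 5113/51 - 676 = -29363/51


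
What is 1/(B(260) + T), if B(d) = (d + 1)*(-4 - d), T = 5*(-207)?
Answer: -1/69939 ≈ -1.4298e-5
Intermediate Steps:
T = -1035
B(d) = (1 + d)*(-4 - d)
1/(B(260) + T) = 1/((-4 - 1*260² - 5*260) - 1035) = 1/((-4 - 1*67600 - 1300) - 1035) = 1/((-4 - 67600 - 1300) - 1035) = 1/(-68904 - 1035) = 1/(-69939) = -1/69939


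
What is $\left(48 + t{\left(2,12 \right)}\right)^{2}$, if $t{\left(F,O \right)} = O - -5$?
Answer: $4225$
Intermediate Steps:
$t{\left(F,O \right)} = 5 + O$ ($t{\left(F,O \right)} = O + 5 = 5 + O$)
$\left(48 + t{\left(2,12 \right)}\right)^{2} = \left(48 + \left(5 + 12\right)\right)^{2} = \left(48 + 17\right)^{2} = 65^{2} = 4225$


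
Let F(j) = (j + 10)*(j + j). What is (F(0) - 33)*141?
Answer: -4653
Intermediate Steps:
F(j) = 2*j*(10 + j) (F(j) = (10 + j)*(2*j) = 2*j*(10 + j))
(F(0) - 33)*141 = (2*0*(10 + 0) - 33)*141 = (2*0*10 - 33)*141 = (0 - 33)*141 = -33*141 = -4653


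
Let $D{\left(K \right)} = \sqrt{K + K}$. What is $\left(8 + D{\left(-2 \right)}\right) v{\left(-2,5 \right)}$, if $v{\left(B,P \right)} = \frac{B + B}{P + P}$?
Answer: $- \frac{16}{5} - \frac{4 i}{5} \approx -3.2 - 0.8 i$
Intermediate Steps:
$D{\left(K \right)} = \sqrt{2} \sqrt{K}$ ($D{\left(K \right)} = \sqrt{2 K} = \sqrt{2} \sqrt{K}$)
$v{\left(B,P \right)} = \frac{B}{P}$ ($v{\left(B,P \right)} = \frac{2 B}{2 P} = 2 B \frac{1}{2 P} = \frac{B}{P}$)
$\left(8 + D{\left(-2 \right)}\right) v{\left(-2,5 \right)} = \left(8 + \sqrt{2} \sqrt{-2}\right) \left(- \frac{2}{5}\right) = \left(8 + \sqrt{2} i \sqrt{2}\right) \left(\left(-2\right) \frac{1}{5}\right) = \left(8 + 2 i\right) \left(- \frac{2}{5}\right) = - \frac{16}{5} - \frac{4 i}{5}$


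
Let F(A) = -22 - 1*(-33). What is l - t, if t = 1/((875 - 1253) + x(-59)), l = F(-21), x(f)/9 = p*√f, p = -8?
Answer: 91417/8310 - 2*I*√59/12465 ≈ 11.001 - 0.0012324*I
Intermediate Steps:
x(f) = -72*√f (x(f) = 9*(-8*√f) = -72*√f)
F(A) = 11 (F(A) = -22 + 33 = 11)
l = 11
t = 1/(-378 - 72*I*√59) (t = 1/((875 - 1253) - 72*I*√59) = 1/(-378 - 72*I*√59) ≈ -0.00084236 + 0.0012324*I)
l - t = 11 - I/(18*(-21*I + 4*√59))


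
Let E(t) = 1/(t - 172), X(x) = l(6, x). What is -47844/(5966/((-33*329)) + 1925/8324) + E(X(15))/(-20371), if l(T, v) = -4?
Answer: 15502238267883531691/103117626847664 ≈ 1.5034e+5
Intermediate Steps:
X(x) = -4
E(t) = 1/(-172 + t)
-47844/(5966/((-33*329)) + 1925/8324) + E(X(15))/(-20371) = -47844/(5966/((-33*329)) + 1925/8324) + 1/(-172 - 4*(-20371)) = -47844/(5966/(-10857) + 1925*(1/8324)) - 1/20371/(-176) = -47844/(5966*(-1/10857) + 1925/8324) - 1/176*(-1/20371) = -47844/(-5966/10857 + 1925/8324) + 1/3585296 = -47844/(-28761259/90373668) + 1/3585296 = -47844*(-90373668/28761259) + 1/3585296 = 4323837771792/28761259 + 1/3585296 = 15502238267883531691/103117626847664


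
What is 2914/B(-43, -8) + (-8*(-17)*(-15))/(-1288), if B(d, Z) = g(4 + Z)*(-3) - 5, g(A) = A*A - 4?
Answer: -458699/6601 ≈ -69.489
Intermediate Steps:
g(A) = -4 + A**2 (g(A) = A**2 - 4 = -4 + A**2)
B(d, Z) = 7 - 3*(4 + Z)**2 (B(d, Z) = (-4 + (4 + Z)**2)*(-3) - 5 = (12 - 3*(4 + Z)**2) - 5 = 7 - 3*(4 + Z)**2)
2914/B(-43, -8) + (-8*(-17)*(-15))/(-1288) = 2914/(7 - 3*(4 - 8)**2) + (-8*(-17)*(-15))/(-1288) = 2914/(7 - 3*(-4)**2) + (136*(-15))*(-1/1288) = 2914/(7 - 3*16) - 2040*(-1/1288) = 2914/(7 - 48) + 255/161 = 2914/(-41) + 255/161 = 2914*(-1/41) + 255/161 = -2914/41 + 255/161 = -458699/6601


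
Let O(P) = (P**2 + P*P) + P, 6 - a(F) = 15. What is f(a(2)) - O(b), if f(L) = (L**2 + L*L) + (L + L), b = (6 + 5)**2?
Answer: -29259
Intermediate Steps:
a(F) = -9 (a(F) = 6 - 1*15 = 6 - 15 = -9)
b = 121 (b = 11**2 = 121)
O(P) = P + 2*P**2 (O(P) = (P**2 + P**2) + P = 2*P**2 + P = P + 2*P**2)
f(L) = 2*L + 2*L**2 (f(L) = (L**2 + L**2) + 2*L = 2*L**2 + 2*L = 2*L + 2*L**2)
f(a(2)) - O(b) = 2*(-9)*(1 - 9) - 121*(1 + 2*121) = 2*(-9)*(-8) - 121*(1 + 242) = 144 - 121*243 = 144 - 1*29403 = 144 - 29403 = -29259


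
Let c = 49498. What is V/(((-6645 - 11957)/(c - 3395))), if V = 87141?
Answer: -4017461523/18602 ≈ -2.1597e+5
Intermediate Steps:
V/(((-6645 - 11957)/(c - 3395))) = 87141/(((-6645 - 11957)/(49498 - 3395))) = 87141/((-18602/46103)) = 87141/((-18602*1/46103)) = 87141/(-18602/46103) = 87141*(-46103/18602) = -4017461523/18602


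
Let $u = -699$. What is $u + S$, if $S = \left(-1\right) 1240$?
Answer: $-1939$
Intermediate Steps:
$S = -1240$
$u + S = -699 - 1240 = -1939$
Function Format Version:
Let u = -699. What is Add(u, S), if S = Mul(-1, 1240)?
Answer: -1939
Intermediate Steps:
S = -1240
Add(u, S) = Add(-699, -1240) = -1939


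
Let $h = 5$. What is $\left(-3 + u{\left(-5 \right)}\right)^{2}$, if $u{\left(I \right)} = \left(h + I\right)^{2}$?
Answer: $9$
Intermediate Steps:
$u{\left(I \right)} = \left(5 + I\right)^{2}$
$\left(-3 + u{\left(-5 \right)}\right)^{2} = \left(-3 + \left(5 - 5\right)^{2}\right)^{2} = \left(-3 + 0^{2}\right)^{2} = \left(-3 + 0\right)^{2} = \left(-3\right)^{2} = 9$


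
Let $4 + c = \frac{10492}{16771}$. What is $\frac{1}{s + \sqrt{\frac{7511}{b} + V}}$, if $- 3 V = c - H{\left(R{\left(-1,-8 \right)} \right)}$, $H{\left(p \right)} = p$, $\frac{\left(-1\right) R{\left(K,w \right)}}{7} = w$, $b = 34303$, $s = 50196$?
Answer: $\frac{86632615770444}{4348610746677476377} - \frac{\sqrt{59604762998906254833}}{4348610746677476377} \approx 1.992 \cdot 10^{-5}$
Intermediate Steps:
$R{\left(K,w \right)} = - 7 w$
$c = - \frac{56592}{16771}$ ($c = -4 + \frac{10492}{16771} = - \frac{56592}{16771} \approx -3.3744$)
$V = \frac{995768}{50313}$ ($V = - \frac{- \frac{56592}{16771} - \left(-7\right) \left(-8\right)}{3} = - \frac{- \frac{56592}{16771} - 56}{3} = \left(- \frac{1}{3}\right) \left(- \frac{995768}{16771}\right) = \frac{995768}{50313} \approx 19.791$)
$\frac{1}{s + \sqrt{\frac{7511}{b} + V}} = \frac{1}{50196 + \sqrt{\frac{7511}{34303} + \frac{995768}{50313}}} = \frac{1}{50196 + \sqrt{\frac{34535730647}{1725886839}}} = \frac{1}{50196 + \frac{\sqrt{59604762998906254833}}{1725886839}}$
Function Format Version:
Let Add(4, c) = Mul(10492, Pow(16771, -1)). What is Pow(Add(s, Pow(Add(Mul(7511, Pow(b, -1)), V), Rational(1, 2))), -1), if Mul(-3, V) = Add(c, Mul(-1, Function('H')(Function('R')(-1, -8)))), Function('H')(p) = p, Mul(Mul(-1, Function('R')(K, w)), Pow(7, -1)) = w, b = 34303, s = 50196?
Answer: Add(Rational(86632615770444, 4348610746677476377), Mul(Rational(-1, 4348610746677476377), Pow(59604762998906254833, Rational(1, 2)))) ≈ 1.9920e-5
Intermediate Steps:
Function('R')(K, w) = Mul(-7, w)
c = Rational(-56592, 16771) (c = Add(-4, Mul(10492, Pow(16771, -1))) = Add(-4, Mul(10492, Rational(1, 16771))) = Add(-4, Rational(10492, 16771)) = Rational(-56592, 16771) ≈ -3.3744)
V = Rational(995768, 50313) (V = Mul(Rational(-1, 3), Add(Rational(-56592, 16771), Mul(-1, Mul(-7, -8)))) = Mul(Rational(-1, 3), Add(Rational(-56592, 16771), Mul(-1, 56))) = Mul(Rational(-1, 3), Add(Rational(-56592, 16771), -56)) = Mul(Rational(-1, 3), Rational(-995768, 16771)) = Rational(995768, 50313) ≈ 19.791)
Pow(Add(s, Pow(Add(Mul(7511, Pow(b, -1)), V), Rational(1, 2))), -1) = Pow(Add(50196, Pow(Add(Mul(7511, Pow(34303, -1)), Rational(995768, 50313)), Rational(1, 2))), -1) = Pow(Add(50196, Pow(Add(Mul(7511, Rational(1, 34303)), Rational(995768, 50313)), Rational(1, 2))), -1) = Pow(Add(50196, Pow(Add(Rational(7511, 34303), Rational(995768, 50313)), Rational(1, 2))), -1) = Pow(Add(50196, Pow(Rational(34535730647, 1725886839), Rational(1, 2))), -1) = Pow(Add(50196, Mul(Rational(1, 1725886839), Pow(59604762998906254833, Rational(1, 2)))), -1)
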